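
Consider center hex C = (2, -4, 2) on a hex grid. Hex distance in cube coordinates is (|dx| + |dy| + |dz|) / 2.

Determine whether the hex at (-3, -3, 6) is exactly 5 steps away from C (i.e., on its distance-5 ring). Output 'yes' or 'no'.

|px - cx| = |-3 - 2| = 5
|py - cy| = |-3 - (-4)| = 1
|pz - cz| = |6 - 2| = 4
distance = (5+1+4)/2 = 10/2 = 5
radius = 5; distance == radius -> yes

Answer: yes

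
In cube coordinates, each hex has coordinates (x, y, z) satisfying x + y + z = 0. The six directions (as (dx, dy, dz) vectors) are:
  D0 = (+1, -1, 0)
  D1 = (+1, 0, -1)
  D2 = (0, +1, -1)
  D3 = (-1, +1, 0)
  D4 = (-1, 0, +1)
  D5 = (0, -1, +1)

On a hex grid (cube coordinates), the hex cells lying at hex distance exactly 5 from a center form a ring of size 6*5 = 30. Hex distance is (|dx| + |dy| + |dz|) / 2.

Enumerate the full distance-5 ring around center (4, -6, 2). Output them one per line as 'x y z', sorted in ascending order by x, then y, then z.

Answer: -1 -6 7
-1 -5 6
-1 -4 5
-1 -3 4
-1 -2 3
-1 -1 2
0 -7 7
0 -1 1
1 -8 7
1 -1 0
2 -9 7
2 -1 -1
3 -10 7
3 -1 -2
4 -11 7
4 -1 -3
5 -11 6
5 -2 -3
6 -11 5
6 -3 -3
7 -11 4
7 -4 -3
8 -11 3
8 -5 -3
9 -11 2
9 -10 1
9 -9 0
9 -8 -1
9 -7 -2
9 -6 -3

Derivation:
Walk ring at distance 5 from (4, -6, 2):
Start at center + D4*5 = (-1, -6, 7)
  hex 0: (-1, -6, 7)
  hex 1: (0, -7, 7)
  hex 2: (1, -8, 7)
  hex 3: (2, -9, 7)
  hex 4: (3, -10, 7)
  hex 5: (4, -11, 7)
  hex 6: (5, -11, 6)
  hex 7: (6, -11, 5)
  hex 8: (7, -11, 4)
  hex 9: (8, -11, 3)
  hex 10: (9, -11, 2)
  hex 11: (9, -10, 1)
  hex 12: (9, -9, 0)
  hex 13: (9, -8, -1)
  hex 14: (9, -7, -2)
  hex 15: (9, -6, -3)
  hex 16: (8, -5, -3)
  hex 17: (7, -4, -3)
  hex 18: (6, -3, -3)
  hex 19: (5, -2, -3)
  hex 20: (4, -1, -3)
  hex 21: (3, -1, -2)
  hex 22: (2, -1, -1)
  hex 23: (1, -1, 0)
  hex 24: (0, -1, 1)
  hex 25: (-1, -1, 2)
  hex 26: (-1, -2, 3)
  hex 27: (-1, -3, 4)
  hex 28: (-1, -4, 5)
  hex 29: (-1, -5, 6)
Sorted: 30 hexes.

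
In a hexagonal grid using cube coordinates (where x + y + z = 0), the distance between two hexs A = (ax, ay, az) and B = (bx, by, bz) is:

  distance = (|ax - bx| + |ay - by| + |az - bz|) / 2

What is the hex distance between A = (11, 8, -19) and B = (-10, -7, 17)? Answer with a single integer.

|ax - bx| = |11 - (-10)| = 21
|ay - by| = |8 - (-7)| = 15
|az - bz| = |-19 - 17| = 36
distance = (21 + 15 + 36) / 2 = 72 / 2 = 36

Answer: 36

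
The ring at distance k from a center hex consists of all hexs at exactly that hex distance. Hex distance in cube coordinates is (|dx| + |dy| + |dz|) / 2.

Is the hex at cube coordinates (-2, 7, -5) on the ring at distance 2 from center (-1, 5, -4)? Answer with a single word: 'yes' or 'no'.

|px - cx| = |-2 - (-1)| = 1
|py - cy| = |7 - 5| = 2
|pz - cz| = |-5 - (-4)| = 1
distance = (1+2+1)/2 = 4/2 = 2
radius = 2; distance == radius -> yes

Answer: yes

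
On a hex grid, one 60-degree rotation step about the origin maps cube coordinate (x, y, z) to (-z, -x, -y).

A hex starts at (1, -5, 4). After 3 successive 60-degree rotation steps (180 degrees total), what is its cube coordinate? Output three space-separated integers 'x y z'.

Start: (1, -5, 4)
Step 1: (1, -5, 4) -> (-(4), -(1), -(-5)) = (-4, -1, 5)
Step 2: (-4, -1, 5) -> (-(5), -(-4), -(-1)) = (-5, 4, 1)
Step 3: (-5, 4, 1) -> (-(1), -(-5), -(4)) = (-1, 5, -4)

Answer: -1 5 -4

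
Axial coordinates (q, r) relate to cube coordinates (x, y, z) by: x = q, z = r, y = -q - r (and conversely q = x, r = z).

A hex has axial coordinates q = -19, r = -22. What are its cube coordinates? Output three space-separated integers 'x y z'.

Answer: -19 41 -22

Derivation:
x = q = -19
z = r = -22
y = -x - z = -(-19) - (-22) = 41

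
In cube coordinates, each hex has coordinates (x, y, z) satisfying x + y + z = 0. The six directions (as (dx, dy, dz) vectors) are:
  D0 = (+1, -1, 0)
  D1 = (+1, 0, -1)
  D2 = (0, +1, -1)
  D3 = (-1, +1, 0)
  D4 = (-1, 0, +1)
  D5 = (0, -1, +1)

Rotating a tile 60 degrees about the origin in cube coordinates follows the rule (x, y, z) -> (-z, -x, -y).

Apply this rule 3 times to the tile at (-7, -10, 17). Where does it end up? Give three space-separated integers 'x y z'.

Start: (-7, -10, 17)
Step 1: (-7, -10, 17) -> (-(17), -(-7), -(-10)) = (-17, 7, 10)
Step 2: (-17, 7, 10) -> (-(10), -(-17), -(7)) = (-10, 17, -7)
Step 3: (-10, 17, -7) -> (-(-7), -(-10), -(17)) = (7, 10, -17)

Answer: 7 10 -17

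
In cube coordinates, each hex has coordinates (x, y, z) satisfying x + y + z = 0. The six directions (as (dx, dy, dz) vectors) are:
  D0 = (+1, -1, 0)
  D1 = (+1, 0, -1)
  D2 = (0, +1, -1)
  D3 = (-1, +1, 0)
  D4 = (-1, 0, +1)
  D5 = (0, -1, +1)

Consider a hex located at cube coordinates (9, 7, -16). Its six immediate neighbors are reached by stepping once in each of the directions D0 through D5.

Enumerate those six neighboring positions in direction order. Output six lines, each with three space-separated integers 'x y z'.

Answer: 10 6 -16
10 7 -17
9 8 -17
8 8 -16
8 7 -15
9 6 -15

Derivation:
Center: (9, 7, -16). Add each direction:
  D0: (9, 7, -16) + (1, -1, 0) = (10, 6, -16)
  D1: (9, 7, -16) + (1, 0, -1) = (10, 7, -17)
  D2: (9, 7, -16) + (0, 1, -1) = (9, 8, -17)
  D3: (9, 7, -16) + (-1, 1, 0) = (8, 8, -16)
  D4: (9, 7, -16) + (-1, 0, 1) = (8, 7, -15)
  D5: (9, 7, -16) + (0, -1, 1) = (9, 6, -15)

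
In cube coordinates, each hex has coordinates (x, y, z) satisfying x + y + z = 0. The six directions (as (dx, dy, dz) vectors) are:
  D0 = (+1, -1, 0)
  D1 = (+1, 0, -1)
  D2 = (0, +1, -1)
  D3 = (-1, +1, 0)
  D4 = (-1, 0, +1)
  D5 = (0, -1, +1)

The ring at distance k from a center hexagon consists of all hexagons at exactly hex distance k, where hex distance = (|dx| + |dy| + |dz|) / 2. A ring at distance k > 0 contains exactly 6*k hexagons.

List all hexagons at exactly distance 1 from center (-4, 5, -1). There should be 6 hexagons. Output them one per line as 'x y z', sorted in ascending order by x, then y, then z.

Answer: -5 5 0
-5 6 -1
-4 4 0
-4 6 -2
-3 4 -1
-3 5 -2

Derivation:
Walk ring at distance 1 from (-4, 5, -1):
Start at center + D4*1 = (-5, 5, 0)
  hex 0: (-5, 5, 0)
  hex 1: (-4, 4, 0)
  hex 2: (-3, 4, -1)
  hex 3: (-3, 5, -2)
  hex 4: (-4, 6, -2)
  hex 5: (-5, 6, -1)
Sorted: 6 hexes.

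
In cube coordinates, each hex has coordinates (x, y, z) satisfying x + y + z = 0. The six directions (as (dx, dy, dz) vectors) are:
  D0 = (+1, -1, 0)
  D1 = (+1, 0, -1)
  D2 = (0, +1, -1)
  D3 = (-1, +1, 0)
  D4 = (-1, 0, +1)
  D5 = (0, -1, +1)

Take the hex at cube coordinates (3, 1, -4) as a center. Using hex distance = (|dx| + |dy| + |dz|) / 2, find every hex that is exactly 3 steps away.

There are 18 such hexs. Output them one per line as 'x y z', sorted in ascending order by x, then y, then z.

Answer: 0 1 -1
0 2 -2
0 3 -3
0 4 -4
1 0 -1
1 4 -5
2 -1 -1
2 4 -6
3 -2 -1
3 4 -7
4 -2 -2
4 3 -7
5 -2 -3
5 2 -7
6 -2 -4
6 -1 -5
6 0 -6
6 1 -7

Derivation:
Walk ring at distance 3 from (3, 1, -4):
Start at center + D4*3 = (0, 1, -1)
  hex 0: (0, 1, -1)
  hex 1: (1, 0, -1)
  hex 2: (2, -1, -1)
  hex 3: (3, -2, -1)
  hex 4: (4, -2, -2)
  hex 5: (5, -2, -3)
  hex 6: (6, -2, -4)
  hex 7: (6, -1, -5)
  hex 8: (6, 0, -6)
  hex 9: (6, 1, -7)
  hex 10: (5, 2, -7)
  hex 11: (4, 3, -7)
  hex 12: (3, 4, -7)
  hex 13: (2, 4, -6)
  hex 14: (1, 4, -5)
  hex 15: (0, 4, -4)
  hex 16: (0, 3, -3)
  hex 17: (0, 2, -2)
Sorted: 18 hexes.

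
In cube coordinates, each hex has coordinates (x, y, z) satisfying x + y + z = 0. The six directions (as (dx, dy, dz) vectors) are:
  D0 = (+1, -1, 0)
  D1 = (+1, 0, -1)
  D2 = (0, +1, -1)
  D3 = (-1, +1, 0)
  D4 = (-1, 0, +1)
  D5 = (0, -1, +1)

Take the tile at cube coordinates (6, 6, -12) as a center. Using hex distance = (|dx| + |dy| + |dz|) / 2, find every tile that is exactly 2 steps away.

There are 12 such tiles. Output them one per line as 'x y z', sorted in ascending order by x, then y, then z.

Walk ring at distance 2 from (6, 6, -12):
Start at center + D4*2 = (4, 6, -10)
  hex 0: (4, 6, -10)
  hex 1: (5, 5, -10)
  hex 2: (6, 4, -10)
  hex 3: (7, 4, -11)
  hex 4: (8, 4, -12)
  hex 5: (8, 5, -13)
  hex 6: (8, 6, -14)
  hex 7: (7, 7, -14)
  hex 8: (6, 8, -14)
  hex 9: (5, 8, -13)
  hex 10: (4, 8, -12)
  hex 11: (4, 7, -11)
Sorted: 12 hexes.

Answer: 4 6 -10
4 7 -11
4 8 -12
5 5 -10
5 8 -13
6 4 -10
6 8 -14
7 4 -11
7 7 -14
8 4 -12
8 5 -13
8 6 -14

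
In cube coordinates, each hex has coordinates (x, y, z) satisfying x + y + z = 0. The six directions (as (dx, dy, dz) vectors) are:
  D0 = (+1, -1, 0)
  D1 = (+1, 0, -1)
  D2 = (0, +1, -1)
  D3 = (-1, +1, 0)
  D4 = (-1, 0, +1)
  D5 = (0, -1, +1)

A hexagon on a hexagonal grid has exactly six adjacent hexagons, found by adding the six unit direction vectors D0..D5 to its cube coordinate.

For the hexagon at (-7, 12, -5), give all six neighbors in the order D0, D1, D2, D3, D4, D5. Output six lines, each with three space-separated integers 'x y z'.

Answer: -6 11 -5
-6 12 -6
-7 13 -6
-8 13 -5
-8 12 -4
-7 11 -4

Derivation:
Center: (-7, 12, -5). Add each direction:
  D0: (-7, 12, -5) + (1, -1, 0) = (-6, 11, -5)
  D1: (-7, 12, -5) + (1, 0, -1) = (-6, 12, -6)
  D2: (-7, 12, -5) + (0, 1, -1) = (-7, 13, -6)
  D3: (-7, 12, -5) + (-1, 1, 0) = (-8, 13, -5)
  D4: (-7, 12, -5) + (-1, 0, 1) = (-8, 12, -4)
  D5: (-7, 12, -5) + (0, -1, 1) = (-7, 11, -4)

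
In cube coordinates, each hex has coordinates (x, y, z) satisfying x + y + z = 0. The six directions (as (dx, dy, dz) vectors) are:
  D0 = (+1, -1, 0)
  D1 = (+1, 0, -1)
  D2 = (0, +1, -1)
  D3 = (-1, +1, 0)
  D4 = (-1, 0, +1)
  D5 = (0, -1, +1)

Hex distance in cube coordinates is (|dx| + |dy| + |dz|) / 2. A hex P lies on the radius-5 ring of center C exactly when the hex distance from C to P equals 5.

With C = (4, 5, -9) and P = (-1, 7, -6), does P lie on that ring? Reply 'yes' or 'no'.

Answer: yes

Derivation:
|px - cx| = |-1 - 4| = 5
|py - cy| = |7 - 5| = 2
|pz - cz| = |-6 - (-9)| = 3
distance = (5+2+3)/2 = 10/2 = 5
radius = 5; distance == radius -> yes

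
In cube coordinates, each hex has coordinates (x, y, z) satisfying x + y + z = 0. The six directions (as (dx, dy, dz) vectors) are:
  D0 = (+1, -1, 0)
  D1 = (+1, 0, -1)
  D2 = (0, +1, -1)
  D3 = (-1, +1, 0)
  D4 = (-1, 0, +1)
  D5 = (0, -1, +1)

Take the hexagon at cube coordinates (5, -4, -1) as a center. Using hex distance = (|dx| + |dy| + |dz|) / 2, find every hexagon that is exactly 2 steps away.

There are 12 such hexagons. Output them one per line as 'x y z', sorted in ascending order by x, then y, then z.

Answer: 3 -4 1
3 -3 0
3 -2 -1
4 -5 1
4 -2 -2
5 -6 1
5 -2 -3
6 -6 0
6 -3 -3
7 -6 -1
7 -5 -2
7 -4 -3

Derivation:
Walk ring at distance 2 from (5, -4, -1):
Start at center + D4*2 = (3, -4, 1)
  hex 0: (3, -4, 1)
  hex 1: (4, -5, 1)
  hex 2: (5, -6, 1)
  hex 3: (6, -6, 0)
  hex 4: (7, -6, -1)
  hex 5: (7, -5, -2)
  hex 6: (7, -4, -3)
  hex 7: (6, -3, -3)
  hex 8: (5, -2, -3)
  hex 9: (4, -2, -2)
  hex 10: (3, -2, -1)
  hex 11: (3, -3, 0)
Sorted: 12 hexes.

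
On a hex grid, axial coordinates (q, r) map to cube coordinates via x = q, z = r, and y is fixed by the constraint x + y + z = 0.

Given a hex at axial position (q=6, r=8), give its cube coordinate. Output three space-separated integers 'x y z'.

x = q = 6
z = r = 8
y = -x - z = -(6) - (8) = -14

Answer: 6 -14 8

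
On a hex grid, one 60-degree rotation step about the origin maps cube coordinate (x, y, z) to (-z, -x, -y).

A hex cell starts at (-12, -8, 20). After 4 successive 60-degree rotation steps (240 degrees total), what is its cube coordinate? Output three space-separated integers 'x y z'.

Answer: 20 -12 -8

Derivation:
Start: (-12, -8, 20)
Step 1: (-12, -8, 20) -> (-(20), -(-12), -(-8)) = (-20, 12, 8)
Step 2: (-20, 12, 8) -> (-(8), -(-20), -(12)) = (-8, 20, -12)
Step 3: (-8, 20, -12) -> (-(-12), -(-8), -(20)) = (12, 8, -20)
Step 4: (12, 8, -20) -> (-(-20), -(12), -(8)) = (20, -12, -8)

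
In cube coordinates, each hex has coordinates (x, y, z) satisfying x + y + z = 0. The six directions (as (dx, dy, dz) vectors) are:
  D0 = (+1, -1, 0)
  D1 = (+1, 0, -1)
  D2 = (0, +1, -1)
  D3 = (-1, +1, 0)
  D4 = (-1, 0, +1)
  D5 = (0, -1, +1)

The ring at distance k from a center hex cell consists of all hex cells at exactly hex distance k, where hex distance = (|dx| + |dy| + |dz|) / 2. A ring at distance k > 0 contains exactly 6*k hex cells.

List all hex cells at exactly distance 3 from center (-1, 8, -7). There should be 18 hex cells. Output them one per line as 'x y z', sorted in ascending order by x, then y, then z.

Walk ring at distance 3 from (-1, 8, -7):
Start at center + D4*3 = (-4, 8, -4)
  hex 0: (-4, 8, -4)
  hex 1: (-3, 7, -4)
  hex 2: (-2, 6, -4)
  hex 3: (-1, 5, -4)
  hex 4: (0, 5, -5)
  hex 5: (1, 5, -6)
  hex 6: (2, 5, -7)
  hex 7: (2, 6, -8)
  hex 8: (2, 7, -9)
  hex 9: (2, 8, -10)
  hex 10: (1, 9, -10)
  hex 11: (0, 10, -10)
  hex 12: (-1, 11, -10)
  hex 13: (-2, 11, -9)
  hex 14: (-3, 11, -8)
  hex 15: (-4, 11, -7)
  hex 16: (-4, 10, -6)
  hex 17: (-4, 9, -5)
Sorted: 18 hexes.

Answer: -4 8 -4
-4 9 -5
-4 10 -6
-4 11 -7
-3 7 -4
-3 11 -8
-2 6 -4
-2 11 -9
-1 5 -4
-1 11 -10
0 5 -5
0 10 -10
1 5 -6
1 9 -10
2 5 -7
2 6 -8
2 7 -9
2 8 -10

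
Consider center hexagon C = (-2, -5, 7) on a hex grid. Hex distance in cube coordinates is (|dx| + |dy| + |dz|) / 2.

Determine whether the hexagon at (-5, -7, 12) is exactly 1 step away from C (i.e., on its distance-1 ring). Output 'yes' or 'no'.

Answer: no

Derivation:
|px - cx| = |-5 - (-2)| = 3
|py - cy| = |-7 - (-5)| = 2
|pz - cz| = |12 - 7| = 5
distance = (3+2+5)/2 = 10/2 = 5
radius = 1; distance != radius -> no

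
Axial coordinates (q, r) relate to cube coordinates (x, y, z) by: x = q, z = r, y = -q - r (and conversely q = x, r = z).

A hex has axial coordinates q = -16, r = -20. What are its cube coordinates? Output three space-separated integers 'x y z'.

Answer: -16 36 -20

Derivation:
x = q = -16
z = r = -20
y = -x - z = -(-16) - (-20) = 36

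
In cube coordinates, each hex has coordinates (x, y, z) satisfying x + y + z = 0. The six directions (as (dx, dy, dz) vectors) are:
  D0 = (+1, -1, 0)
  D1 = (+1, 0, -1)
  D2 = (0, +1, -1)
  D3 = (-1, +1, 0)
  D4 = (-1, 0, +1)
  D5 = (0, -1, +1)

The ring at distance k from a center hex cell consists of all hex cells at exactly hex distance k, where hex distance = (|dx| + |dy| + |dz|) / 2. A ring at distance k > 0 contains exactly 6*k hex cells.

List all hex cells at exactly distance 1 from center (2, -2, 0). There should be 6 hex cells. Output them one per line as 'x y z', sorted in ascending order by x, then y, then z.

Walk ring at distance 1 from (2, -2, 0):
Start at center + D4*1 = (1, -2, 1)
  hex 0: (1, -2, 1)
  hex 1: (2, -3, 1)
  hex 2: (3, -3, 0)
  hex 3: (3, -2, -1)
  hex 4: (2, -1, -1)
  hex 5: (1, -1, 0)
Sorted: 6 hexes.

Answer: 1 -2 1
1 -1 0
2 -3 1
2 -1 -1
3 -3 0
3 -2 -1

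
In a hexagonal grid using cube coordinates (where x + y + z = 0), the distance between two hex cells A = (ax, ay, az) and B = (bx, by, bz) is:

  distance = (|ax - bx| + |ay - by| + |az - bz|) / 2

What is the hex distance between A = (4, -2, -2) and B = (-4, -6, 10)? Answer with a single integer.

|ax - bx| = |4 - (-4)| = 8
|ay - by| = |-2 - (-6)| = 4
|az - bz| = |-2 - 10| = 12
distance = (8 + 4 + 12) / 2 = 24 / 2 = 12

Answer: 12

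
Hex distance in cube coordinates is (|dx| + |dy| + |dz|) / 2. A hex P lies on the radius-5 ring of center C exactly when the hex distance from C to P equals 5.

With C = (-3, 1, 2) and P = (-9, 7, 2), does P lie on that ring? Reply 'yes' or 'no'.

Answer: no

Derivation:
|px - cx| = |-9 - (-3)| = 6
|py - cy| = |7 - 1| = 6
|pz - cz| = |2 - 2| = 0
distance = (6+6+0)/2 = 12/2 = 6
radius = 5; distance != radius -> no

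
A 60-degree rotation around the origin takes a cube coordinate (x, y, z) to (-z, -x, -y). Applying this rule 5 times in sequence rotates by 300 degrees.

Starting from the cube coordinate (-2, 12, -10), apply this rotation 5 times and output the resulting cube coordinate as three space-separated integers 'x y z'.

Start: (-2, 12, -10)
Step 1: (-2, 12, -10) -> (-(-10), -(-2), -(12)) = (10, 2, -12)
Step 2: (10, 2, -12) -> (-(-12), -(10), -(2)) = (12, -10, -2)
Step 3: (12, -10, -2) -> (-(-2), -(12), -(-10)) = (2, -12, 10)
Step 4: (2, -12, 10) -> (-(10), -(2), -(-12)) = (-10, -2, 12)
Step 5: (-10, -2, 12) -> (-(12), -(-10), -(-2)) = (-12, 10, 2)

Answer: -12 10 2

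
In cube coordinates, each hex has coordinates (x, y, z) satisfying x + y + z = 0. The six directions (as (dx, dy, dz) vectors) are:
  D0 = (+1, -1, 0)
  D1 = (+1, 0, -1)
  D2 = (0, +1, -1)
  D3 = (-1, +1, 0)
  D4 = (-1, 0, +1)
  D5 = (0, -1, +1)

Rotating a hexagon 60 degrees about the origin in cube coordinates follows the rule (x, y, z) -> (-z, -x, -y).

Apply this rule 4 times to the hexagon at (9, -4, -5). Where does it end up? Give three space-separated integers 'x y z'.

Answer: -5 9 -4

Derivation:
Start: (9, -4, -5)
Step 1: (9, -4, -5) -> (-(-5), -(9), -(-4)) = (5, -9, 4)
Step 2: (5, -9, 4) -> (-(4), -(5), -(-9)) = (-4, -5, 9)
Step 3: (-4, -5, 9) -> (-(9), -(-4), -(-5)) = (-9, 4, 5)
Step 4: (-9, 4, 5) -> (-(5), -(-9), -(4)) = (-5, 9, -4)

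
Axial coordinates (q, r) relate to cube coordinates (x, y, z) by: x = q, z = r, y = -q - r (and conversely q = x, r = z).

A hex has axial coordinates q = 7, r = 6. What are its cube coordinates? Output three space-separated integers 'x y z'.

x = q = 7
z = r = 6
y = -x - z = -(7) - (6) = -13

Answer: 7 -13 6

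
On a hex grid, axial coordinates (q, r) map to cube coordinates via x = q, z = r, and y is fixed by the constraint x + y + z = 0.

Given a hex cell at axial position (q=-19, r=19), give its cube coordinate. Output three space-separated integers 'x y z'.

Answer: -19 0 19

Derivation:
x = q = -19
z = r = 19
y = -x - z = -(-19) - (19) = 0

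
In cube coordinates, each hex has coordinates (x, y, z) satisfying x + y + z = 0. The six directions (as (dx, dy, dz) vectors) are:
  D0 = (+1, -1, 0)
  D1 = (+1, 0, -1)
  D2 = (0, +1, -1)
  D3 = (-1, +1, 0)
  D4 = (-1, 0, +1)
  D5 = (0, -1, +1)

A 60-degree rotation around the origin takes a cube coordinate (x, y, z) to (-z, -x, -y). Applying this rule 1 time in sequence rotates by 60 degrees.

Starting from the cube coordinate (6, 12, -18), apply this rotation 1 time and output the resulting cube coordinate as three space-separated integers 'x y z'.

Answer: 18 -6 -12

Derivation:
Start: (6, 12, -18)
Step 1: (6, 12, -18) -> (-(-18), -(6), -(12)) = (18, -6, -12)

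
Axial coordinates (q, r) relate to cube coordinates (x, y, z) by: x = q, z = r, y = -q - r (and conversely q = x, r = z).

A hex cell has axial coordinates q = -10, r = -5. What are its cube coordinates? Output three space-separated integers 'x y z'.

Answer: -10 15 -5

Derivation:
x = q = -10
z = r = -5
y = -x - z = -(-10) - (-5) = 15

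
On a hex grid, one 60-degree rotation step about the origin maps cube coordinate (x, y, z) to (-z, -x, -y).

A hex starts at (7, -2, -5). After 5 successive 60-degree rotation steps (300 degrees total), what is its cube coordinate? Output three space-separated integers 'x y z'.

Answer: 2 5 -7

Derivation:
Start: (7, -2, -5)
Step 1: (7, -2, -5) -> (-(-5), -(7), -(-2)) = (5, -7, 2)
Step 2: (5, -7, 2) -> (-(2), -(5), -(-7)) = (-2, -5, 7)
Step 3: (-2, -5, 7) -> (-(7), -(-2), -(-5)) = (-7, 2, 5)
Step 4: (-7, 2, 5) -> (-(5), -(-7), -(2)) = (-5, 7, -2)
Step 5: (-5, 7, -2) -> (-(-2), -(-5), -(7)) = (2, 5, -7)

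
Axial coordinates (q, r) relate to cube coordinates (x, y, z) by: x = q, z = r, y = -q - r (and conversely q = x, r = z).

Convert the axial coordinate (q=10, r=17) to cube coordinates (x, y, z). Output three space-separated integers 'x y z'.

Answer: 10 -27 17

Derivation:
x = q = 10
z = r = 17
y = -x - z = -(10) - (17) = -27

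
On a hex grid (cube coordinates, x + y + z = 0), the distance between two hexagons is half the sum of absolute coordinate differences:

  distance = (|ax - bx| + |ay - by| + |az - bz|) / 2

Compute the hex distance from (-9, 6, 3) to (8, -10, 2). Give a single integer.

|ax - bx| = |-9 - 8| = 17
|ay - by| = |6 - (-10)| = 16
|az - bz| = |3 - 2| = 1
distance = (17 + 16 + 1) / 2 = 34 / 2 = 17

Answer: 17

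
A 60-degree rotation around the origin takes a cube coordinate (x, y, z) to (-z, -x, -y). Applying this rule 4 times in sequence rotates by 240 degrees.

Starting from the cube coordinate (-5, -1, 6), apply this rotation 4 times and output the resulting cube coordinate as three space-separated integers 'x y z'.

Answer: 6 -5 -1

Derivation:
Start: (-5, -1, 6)
Step 1: (-5, -1, 6) -> (-(6), -(-5), -(-1)) = (-6, 5, 1)
Step 2: (-6, 5, 1) -> (-(1), -(-6), -(5)) = (-1, 6, -5)
Step 3: (-1, 6, -5) -> (-(-5), -(-1), -(6)) = (5, 1, -6)
Step 4: (5, 1, -6) -> (-(-6), -(5), -(1)) = (6, -5, -1)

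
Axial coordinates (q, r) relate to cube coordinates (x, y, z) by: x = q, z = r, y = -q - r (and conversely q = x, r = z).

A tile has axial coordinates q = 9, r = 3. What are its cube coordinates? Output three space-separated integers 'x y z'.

Answer: 9 -12 3

Derivation:
x = q = 9
z = r = 3
y = -x - z = -(9) - (3) = -12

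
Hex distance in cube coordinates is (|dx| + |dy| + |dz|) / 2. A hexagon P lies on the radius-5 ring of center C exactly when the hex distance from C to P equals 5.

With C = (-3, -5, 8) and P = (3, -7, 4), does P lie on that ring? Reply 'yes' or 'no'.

Answer: no

Derivation:
|px - cx| = |3 - (-3)| = 6
|py - cy| = |-7 - (-5)| = 2
|pz - cz| = |4 - 8| = 4
distance = (6+2+4)/2 = 12/2 = 6
radius = 5; distance != radius -> no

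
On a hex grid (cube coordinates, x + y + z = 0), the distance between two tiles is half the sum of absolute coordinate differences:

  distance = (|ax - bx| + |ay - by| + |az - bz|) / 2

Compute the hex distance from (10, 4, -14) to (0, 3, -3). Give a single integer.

Answer: 11

Derivation:
|ax - bx| = |10 - 0| = 10
|ay - by| = |4 - 3| = 1
|az - bz| = |-14 - (-3)| = 11
distance = (10 + 1 + 11) / 2 = 22 / 2 = 11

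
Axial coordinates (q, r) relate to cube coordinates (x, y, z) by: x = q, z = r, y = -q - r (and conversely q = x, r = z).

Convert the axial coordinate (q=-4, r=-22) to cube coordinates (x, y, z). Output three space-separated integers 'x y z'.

x = q = -4
z = r = -22
y = -x - z = -(-4) - (-22) = 26

Answer: -4 26 -22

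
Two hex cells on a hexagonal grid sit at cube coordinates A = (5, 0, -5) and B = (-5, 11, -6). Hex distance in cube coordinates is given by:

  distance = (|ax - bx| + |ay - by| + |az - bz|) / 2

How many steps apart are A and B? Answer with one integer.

|ax - bx| = |5 - (-5)| = 10
|ay - by| = |0 - 11| = 11
|az - bz| = |-5 - (-6)| = 1
distance = (10 + 11 + 1) / 2 = 22 / 2 = 11

Answer: 11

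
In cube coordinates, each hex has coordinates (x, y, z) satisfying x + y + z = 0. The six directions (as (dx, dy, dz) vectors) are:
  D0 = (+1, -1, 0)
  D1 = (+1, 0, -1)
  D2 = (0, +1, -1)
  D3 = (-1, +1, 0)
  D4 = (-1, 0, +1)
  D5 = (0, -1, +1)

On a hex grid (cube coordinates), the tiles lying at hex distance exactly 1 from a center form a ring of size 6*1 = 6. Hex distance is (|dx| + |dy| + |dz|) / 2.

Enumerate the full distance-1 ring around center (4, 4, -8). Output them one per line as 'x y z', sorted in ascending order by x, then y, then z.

Answer: 3 4 -7
3 5 -8
4 3 -7
4 5 -9
5 3 -8
5 4 -9

Derivation:
Walk ring at distance 1 from (4, 4, -8):
Start at center + D4*1 = (3, 4, -7)
  hex 0: (3, 4, -7)
  hex 1: (4, 3, -7)
  hex 2: (5, 3, -8)
  hex 3: (5, 4, -9)
  hex 4: (4, 5, -9)
  hex 5: (3, 5, -8)
Sorted: 6 hexes.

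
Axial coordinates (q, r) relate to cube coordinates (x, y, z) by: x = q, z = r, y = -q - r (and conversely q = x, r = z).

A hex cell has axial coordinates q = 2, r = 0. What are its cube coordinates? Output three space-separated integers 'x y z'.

x = q = 2
z = r = 0
y = -x - z = -(2) - (0) = -2

Answer: 2 -2 0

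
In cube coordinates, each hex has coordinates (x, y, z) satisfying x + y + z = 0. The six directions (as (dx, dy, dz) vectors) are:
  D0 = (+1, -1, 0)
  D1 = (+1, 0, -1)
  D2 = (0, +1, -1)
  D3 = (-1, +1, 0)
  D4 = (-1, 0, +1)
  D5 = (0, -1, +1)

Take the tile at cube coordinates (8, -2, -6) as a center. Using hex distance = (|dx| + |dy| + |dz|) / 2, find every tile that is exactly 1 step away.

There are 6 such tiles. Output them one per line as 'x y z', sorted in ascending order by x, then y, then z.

Walk ring at distance 1 from (8, -2, -6):
Start at center + D4*1 = (7, -2, -5)
  hex 0: (7, -2, -5)
  hex 1: (8, -3, -5)
  hex 2: (9, -3, -6)
  hex 3: (9, -2, -7)
  hex 4: (8, -1, -7)
  hex 5: (7, -1, -6)
Sorted: 6 hexes.

Answer: 7 -2 -5
7 -1 -6
8 -3 -5
8 -1 -7
9 -3 -6
9 -2 -7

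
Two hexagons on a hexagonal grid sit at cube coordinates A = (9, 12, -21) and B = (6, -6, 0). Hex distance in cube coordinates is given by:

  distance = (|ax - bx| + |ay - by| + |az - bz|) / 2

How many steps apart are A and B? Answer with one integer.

|ax - bx| = |9 - 6| = 3
|ay - by| = |12 - (-6)| = 18
|az - bz| = |-21 - 0| = 21
distance = (3 + 18 + 21) / 2 = 42 / 2 = 21

Answer: 21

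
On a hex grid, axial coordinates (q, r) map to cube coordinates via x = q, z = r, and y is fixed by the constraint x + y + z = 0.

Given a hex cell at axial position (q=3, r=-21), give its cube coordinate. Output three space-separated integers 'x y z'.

Answer: 3 18 -21

Derivation:
x = q = 3
z = r = -21
y = -x - z = -(3) - (-21) = 18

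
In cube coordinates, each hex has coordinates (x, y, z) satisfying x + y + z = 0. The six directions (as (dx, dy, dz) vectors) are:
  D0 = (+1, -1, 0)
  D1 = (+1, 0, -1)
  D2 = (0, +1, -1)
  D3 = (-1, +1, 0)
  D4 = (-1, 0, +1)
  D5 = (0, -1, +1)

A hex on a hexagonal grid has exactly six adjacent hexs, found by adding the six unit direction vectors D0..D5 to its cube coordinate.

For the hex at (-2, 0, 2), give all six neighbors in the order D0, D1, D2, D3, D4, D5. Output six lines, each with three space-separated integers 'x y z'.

Answer: -1 -1 2
-1 0 1
-2 1 1
-3 1 2
-3 0 3
-2 -1 3

Derivation:
Center: (-2, 0, 2). Add each direction:
  D0: (-2, 0, 2) + (1, -1, 0) = (-1, -1, 2)
  D1: (-2, 0, 2) + (1, 0, -1) = (-1, 0, 1)
  D2: (-2, 0, 2) + (0, 1, -1) = (-2, 1, 1)
  D3: (-2, 0, 2) + (-1, 1, 0) = (-3, 1, 2)
  D4: (-2, 0, 2) + (-1, 0, 1) = (-3, 0, 3)
  D5: (-2, 0, 2) + (0, -1, 1) = (-2, -1, 3)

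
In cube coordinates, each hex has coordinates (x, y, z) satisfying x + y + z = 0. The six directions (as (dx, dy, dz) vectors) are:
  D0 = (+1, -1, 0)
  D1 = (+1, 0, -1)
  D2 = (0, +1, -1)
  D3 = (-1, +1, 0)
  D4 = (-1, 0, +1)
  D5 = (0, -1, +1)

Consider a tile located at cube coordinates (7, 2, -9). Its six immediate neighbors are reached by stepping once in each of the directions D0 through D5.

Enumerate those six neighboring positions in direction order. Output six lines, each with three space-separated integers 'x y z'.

Center: (7, 2, -9). Add each direction:
  D0: (7, 2, -9) + (1, -1, 0) = (8, 1, -9)
  D1: (7, 2, -9) + (1, 0, -1) = (8, 2, -10)
  D2: (7, 2, -9) + (0, 1, -1) = (7, 3, -10)
  D3: (7, 2, -9) + (-1, 1, 0) = (6, 3, -9)
  D4: (7, 2, -9) + (-1, 0, 1) = (6, 2, -8)
  D5: (7, 2, -9) + (0, -1, 1) = (7, 1, -8)

Answer: 8 1 -9
8 2 -10
7 3 -10
6 3 -9
6 2 -8
7 1 -8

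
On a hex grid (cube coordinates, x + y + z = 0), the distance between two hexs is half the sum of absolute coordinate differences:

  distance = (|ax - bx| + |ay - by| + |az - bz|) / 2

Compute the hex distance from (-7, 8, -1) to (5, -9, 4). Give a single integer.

|ax - bx| = |-7 - 5| = 12
|ay - by| = |8 - (-9)| = 17
|az - bz| = |-1 - 4| = 5
distance = (12 + 17 + 5) / 2 = 34 / 2 = 17

Answer: 17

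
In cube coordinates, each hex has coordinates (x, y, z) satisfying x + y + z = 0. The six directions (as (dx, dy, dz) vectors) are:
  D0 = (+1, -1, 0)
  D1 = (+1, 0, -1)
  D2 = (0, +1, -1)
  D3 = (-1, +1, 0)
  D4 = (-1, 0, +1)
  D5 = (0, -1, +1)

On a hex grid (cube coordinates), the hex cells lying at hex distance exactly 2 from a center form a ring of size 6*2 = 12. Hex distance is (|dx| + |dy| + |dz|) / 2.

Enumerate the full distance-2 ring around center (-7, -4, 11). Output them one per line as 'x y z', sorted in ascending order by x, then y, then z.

Answer: -9 -4 13
-9 -3 12
-9 -2 11
-8 -5 13
-8 -2 10
-7 -6 13
-7 -2 9
-6 -6 12
-6 -3 9
-5 -6 11
-5 -5 10
-5 -4 9

Derivation:
Walk ring at distance 2 from (-7, -4, 11):
Start at center + D4*2 = (-9, -4, 13)
  hex 0: (-9, -4, 13)
  hex 1: (-8, -5, 13)
  hex 2: (-7, -6, 13)
  hex 3: (-6, -6, 12)
  hex 4: (-5, -6, 11)
  hex 5: (-5, -5, 10)
  hex 6: (-5, -4, 9)
  hex 7: (-6, -3, 9)
  hex 8: (-7, -2, 9)
  hex 9: (-8, -2, 10)
  hex 10: (-9, -2, 11)
  hex 11: (-9, -3, 12)
Sorted: 12 hexes.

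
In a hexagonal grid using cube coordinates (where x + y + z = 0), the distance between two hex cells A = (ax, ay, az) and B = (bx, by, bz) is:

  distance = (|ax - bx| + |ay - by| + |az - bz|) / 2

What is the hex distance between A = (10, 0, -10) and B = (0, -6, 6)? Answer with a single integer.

|ax - bx| = |10 - 0| = 10
|ay - by| = |0 - (-6)| = 6
|az - bz| = |-10 - 6| = 16
distance = (10 + 6 + 16) / 2 = 32 / 2 = 16

Answer: 16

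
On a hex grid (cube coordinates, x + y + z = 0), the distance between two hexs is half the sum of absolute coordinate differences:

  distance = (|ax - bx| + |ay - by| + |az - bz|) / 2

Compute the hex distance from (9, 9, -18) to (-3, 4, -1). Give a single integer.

Answer: 17

Derivation:
|ax - bx| = |9 - (-3)| = 12
|ay - by| = |9 - 4| = 5
|az - bz| = |-18 - (-1)| = 17
distance = (12 + 5 + 17) / 2 = 34 / 2 = 17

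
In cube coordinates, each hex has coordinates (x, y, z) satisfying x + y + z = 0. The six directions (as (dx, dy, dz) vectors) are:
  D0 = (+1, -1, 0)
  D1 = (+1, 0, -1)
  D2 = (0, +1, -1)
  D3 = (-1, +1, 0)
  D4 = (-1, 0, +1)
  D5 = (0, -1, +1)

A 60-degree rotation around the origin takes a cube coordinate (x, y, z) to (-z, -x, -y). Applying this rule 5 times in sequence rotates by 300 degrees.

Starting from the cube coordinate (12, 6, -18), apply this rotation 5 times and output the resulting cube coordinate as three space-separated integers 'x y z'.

Answer: -6 18 -12

Derivation:
Start: (12, 6, -18)
Step 1: (12, 6, -18) -> (-(-18), -(12), -(6)) = (18, -12, -6)
Step 2: (18, -12, -6) -> (-(-6), -(18), -(-12)) = (6, -18, 12)
Step 3: (6, -18, 12) -> (-(12), -(6), -(-18)) = (-12, -6, 18)
Step 4: (-12, -6, 18) -> (-(18), -(-12), -(-6)) = (-18, 12, 6)
Step 5: (-18, 12, 6) -> (-(6), -(-18), -(12)) = (-6, 18, -12)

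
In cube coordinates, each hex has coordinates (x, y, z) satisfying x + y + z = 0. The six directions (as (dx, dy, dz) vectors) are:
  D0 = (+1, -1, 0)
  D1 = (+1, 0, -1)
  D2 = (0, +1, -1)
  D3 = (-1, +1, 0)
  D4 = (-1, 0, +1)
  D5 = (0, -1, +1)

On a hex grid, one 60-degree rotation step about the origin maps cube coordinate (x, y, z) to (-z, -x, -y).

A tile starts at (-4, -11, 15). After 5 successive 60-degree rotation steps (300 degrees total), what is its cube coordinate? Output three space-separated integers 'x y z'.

Start: (-4, -11, 15)
Step 1: (-4, -11, 15) -> (-(15), -(-4), -(-11)) = (-15, 4, 11)
Step 2: (-15, 4, 11) -> (-(11), -(-15), -(4)) = (-11, 15, -4)
Step 3: (-11, 15, -4) -> (-(-4), -(-11), -(15)) = (4, 11, -15)
Step 4: (4, 11, -15) -> (-(-15), -(4), -(11)) = (15, -4, -11)
Step 5: (15, -4, -11) -> (-(-11), -(15), -(-4)) = (11, -15, 4)

Answer: 11 -15 4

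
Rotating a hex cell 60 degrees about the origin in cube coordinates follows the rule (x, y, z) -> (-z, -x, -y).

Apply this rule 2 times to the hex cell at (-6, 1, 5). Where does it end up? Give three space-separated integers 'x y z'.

Answer: 1 5 -6

Derivation:
Start: (-6, 1, 5)
Step 1: (-6, 1, 5) -> (-(5), -(-6), -(1)) = (-5, 6, -1)
Step 2: (-5, 6, -1) -> (-(-1), -(-5), -(6)) = (1, 5, -6)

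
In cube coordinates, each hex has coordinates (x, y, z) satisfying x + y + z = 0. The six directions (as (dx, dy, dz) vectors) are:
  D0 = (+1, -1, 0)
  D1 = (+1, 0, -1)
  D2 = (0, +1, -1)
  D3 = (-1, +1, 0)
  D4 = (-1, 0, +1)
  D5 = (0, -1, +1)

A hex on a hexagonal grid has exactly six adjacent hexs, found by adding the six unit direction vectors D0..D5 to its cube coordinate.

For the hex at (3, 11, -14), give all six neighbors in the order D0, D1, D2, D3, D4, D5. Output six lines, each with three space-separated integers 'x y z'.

Center: (3, 11, -14). Add each direction:
  D0: (3, 11, -14) + (1, -1, 0) = (4, 10, -14)
  D1: (3, 11, -14) + (1, 0, -1) = (4, 11, -15)
  D2: (3, 11, -14) + (0, 1, -1) = (3, 12, -15)
  D3: (3, 11, -14) + (-1, 1, 0) = (2, 12, -14)
  D4: (3, 11, -14) + (-1, 0, 1) = (2, 11, -13)
  D5: (3, 11, -14) + (0, -1, 1) = (3, 10, -13)

Answer: 4 10 -14
4 11 -15
3 12 -15
2 12 -14
2 11 -13
3 10 -13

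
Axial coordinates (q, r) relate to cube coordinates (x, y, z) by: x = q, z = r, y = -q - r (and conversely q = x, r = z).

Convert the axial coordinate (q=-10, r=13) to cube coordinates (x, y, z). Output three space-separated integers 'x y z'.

x = q = -10
z = r = 13
y = -x - z = -(-10) - (13) = -3

Answer: -10 -3 13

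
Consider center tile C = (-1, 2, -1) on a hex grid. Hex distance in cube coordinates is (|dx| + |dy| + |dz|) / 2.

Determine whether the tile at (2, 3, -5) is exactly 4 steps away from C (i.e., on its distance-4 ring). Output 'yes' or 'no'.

|px - cx| = |2 - (-1)| = 3
|py - cy| = |3 - 2| = 1
|pz - cz| = |-5 - (-1)| = 4
distance = (3+1+4)/2 = 8/2 = 4
radius = 4; distance == radius -> yes

Answer: yes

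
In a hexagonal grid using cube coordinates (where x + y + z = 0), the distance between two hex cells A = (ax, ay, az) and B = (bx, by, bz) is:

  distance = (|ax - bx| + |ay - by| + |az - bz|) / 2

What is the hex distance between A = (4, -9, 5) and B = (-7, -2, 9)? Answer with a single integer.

Answer: 11

Derivation:
|ax - bx| = |4 - (-7)| = 11
|ay - by| = |-9 - (-2)| = 7
|az - bz| = |5 - 9| = 4
distance = (11 + 7 + 4) / 2 = 22 / 2 = 11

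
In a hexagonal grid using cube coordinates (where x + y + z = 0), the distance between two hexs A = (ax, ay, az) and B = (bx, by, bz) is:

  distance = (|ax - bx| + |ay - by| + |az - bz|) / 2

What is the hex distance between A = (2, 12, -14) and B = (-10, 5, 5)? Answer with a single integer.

Answer: 19

Derivation:
|ax - bx| = |2 - (-10)| = 12
|ay - by| = |12 - 5| = 7
|az - bz| = |-14 - 5| = 19
distance = (12 + 7 + 19) / 2 = 38 / 2 = 19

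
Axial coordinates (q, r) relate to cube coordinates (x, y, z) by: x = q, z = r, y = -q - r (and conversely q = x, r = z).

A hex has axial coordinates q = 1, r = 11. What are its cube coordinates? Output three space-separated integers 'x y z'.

Answer: 1 -12 11

Derivation:
x = q = 1
z = r = 11
y = -x - z = -(1) - (11) = -12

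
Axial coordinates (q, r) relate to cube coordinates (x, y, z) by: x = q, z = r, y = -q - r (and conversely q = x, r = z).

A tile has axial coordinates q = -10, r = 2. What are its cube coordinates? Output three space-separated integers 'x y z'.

Answer: -10 8 2

Derivation:
x = q = -10
z = r = 2
y = -x - z = -(-10) - (2) = 8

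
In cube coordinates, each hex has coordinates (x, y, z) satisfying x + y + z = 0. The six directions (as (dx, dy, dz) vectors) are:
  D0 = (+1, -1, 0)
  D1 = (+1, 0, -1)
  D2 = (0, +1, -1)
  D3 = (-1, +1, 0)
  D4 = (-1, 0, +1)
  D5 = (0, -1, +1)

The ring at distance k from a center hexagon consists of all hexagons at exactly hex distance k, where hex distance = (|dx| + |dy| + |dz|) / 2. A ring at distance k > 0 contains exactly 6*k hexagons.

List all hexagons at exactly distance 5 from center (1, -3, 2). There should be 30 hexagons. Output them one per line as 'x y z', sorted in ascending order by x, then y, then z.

Answer: -4 -3 7
-4 -2 6
-4 -1 5
-4 0 4
-4 1 3
-4 2 2
-3 -4 7
-3 2 1
-2 -5 7
-2 2 0
-1 -6 7
-1 2 -1
0 -7 7
0 2 -2
1 -8 7
1 2 -3
2 -8 6
2 1 -3
3 -8 5
3 0 -3
4 -8 4
4 -1 -3
5 -8 3
5 -2 -3
6 -8 2
6 -7 1
6 -6 0
6 -5 -1
6 -4 -2
6 -3 -3

Derivation:
Walk ring at distance 5 from (1, -3, 2):
Start at center + D4*5 = (-4, -3, 7)
  hex 0: (-4, -3, 7)
  hex 1: (-3, -4, 7)
  hex 2: (-2, -5, 7)
  hex 3: (-1, -6, 7)
  hex 4: (0, -7, 7)
  hex 5: (1, -8, 7)
  hex 6: (2, -8, 6)
  hex 7: (3, -8, 5)
  hex 8: (4, -8, 4)
  hex 9: (5, -8, 3)
  hex 10: (6, -8, 2)
  hex 11: (6, -7, 1)
  hex 12: (6, -6, 0)
  hex 13: (6, -5, -1)
  hex 14: (6, -4, -2)
  hex 15: (6, -3, -3)
  hex 16: (5, -2, -3)
  hex 17: (4, -1, -3)
  hex 18: (3, 0, -3)
  hex 19: (2, 1, -3)
  hex 20: (1, 2, -3)
  hex 21: (0, 2, -2)
  hex 22: (-1, 2, -1)
  hex 23: (-2, 2, 0)
  hex 24: (-3, 2, 1)
  hex 25: (-4, 2, 2)
  hex 26: (-4, 1, 3)
  hex 27: (-4, 0, 4)
  hex 28: (-4, -1, 5)
  hex 29: (-4, -2, 6)
Sorted: 30 hexes.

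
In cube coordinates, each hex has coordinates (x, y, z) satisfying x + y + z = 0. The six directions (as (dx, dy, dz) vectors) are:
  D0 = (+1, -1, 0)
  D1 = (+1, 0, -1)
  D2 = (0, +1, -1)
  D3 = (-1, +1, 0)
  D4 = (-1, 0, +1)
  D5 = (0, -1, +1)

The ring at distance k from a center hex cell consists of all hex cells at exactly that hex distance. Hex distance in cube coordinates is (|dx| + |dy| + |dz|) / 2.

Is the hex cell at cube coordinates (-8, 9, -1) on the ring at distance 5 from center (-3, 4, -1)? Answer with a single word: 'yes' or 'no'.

|px - cx| = |-8 - (-3)| = 5
|py - cy| = |9 - 4| = 5
|pz - cz| = |-1 - (-1)| = 0
distance = (5+5+0)/2 = 10/2 = 5
radius = 5; distance == radius -> yes

Answer: yes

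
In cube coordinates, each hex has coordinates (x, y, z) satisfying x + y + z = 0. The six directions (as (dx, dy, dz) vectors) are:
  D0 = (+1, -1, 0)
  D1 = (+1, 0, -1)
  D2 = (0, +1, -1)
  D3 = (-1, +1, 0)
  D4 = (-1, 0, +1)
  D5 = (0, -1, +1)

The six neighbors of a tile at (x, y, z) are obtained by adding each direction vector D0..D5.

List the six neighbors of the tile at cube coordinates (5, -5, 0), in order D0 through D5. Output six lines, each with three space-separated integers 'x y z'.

Answer: 6 -6 0
6 -5 -1
5 -4 -1
4 -4 0
4 -5 1
5 -6 1

Derivation:
Center: (5, -5, 0). Add each direction:
  D0: (5, -5, 0) + (1, -1, 0) = (6, -6, 0)
  D1: (5, -5, 0) + (1, 0, -1) = (6, -5, -1)
  D2: (5, -5, 0) + (0, 1, -1) = (5, -4, -1)
  D3: (5, -5, 0) + (-1, 1, 0) = (4, -4, 0)
  D4: (5, -5, 0) + (-1, 0, 1) = (4, -5, 1)
  D5: (5, -5, 0) + (0, -1, 1) = (5, -6, 1)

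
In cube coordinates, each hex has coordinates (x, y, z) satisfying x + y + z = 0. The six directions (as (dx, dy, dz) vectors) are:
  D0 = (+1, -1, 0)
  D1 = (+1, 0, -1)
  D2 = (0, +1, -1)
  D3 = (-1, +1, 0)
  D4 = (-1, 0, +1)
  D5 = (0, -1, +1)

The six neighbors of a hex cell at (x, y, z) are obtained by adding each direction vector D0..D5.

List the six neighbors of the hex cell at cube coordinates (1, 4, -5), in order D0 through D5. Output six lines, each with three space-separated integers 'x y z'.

Center: (1, 4, -5). Add each direction:
  D0: (1, 4, -5) + (1, -1, 0) = (2, 3, -5)
  D1: (1, 4, -5) + (1, 0, -1) = (2, 4, -6)
  D2: (1, 4, -5) + (0, 1, -1) = (1, 5, -6)
  D3: (1, 4, -5) + (-1, 1, 0) = (0, 5, -5)
  D4: (1, 4, -5) + (-1, 0, 1) = (0, 4, -4)
  D5: (1, 4, -5) + (0, -1, 1) = (1, 3, -4)

Answer: 2 3 -5
2 4 -6
1 5 -6
0 5 -5
0 4 -4
1 3 -4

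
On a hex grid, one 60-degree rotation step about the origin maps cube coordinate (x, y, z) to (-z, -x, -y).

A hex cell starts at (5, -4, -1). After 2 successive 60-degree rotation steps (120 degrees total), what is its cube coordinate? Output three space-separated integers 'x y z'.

Start: (5, -4, -1)
Step 1: (5, -4, -1) -> (-(-1), -(5), -(-4)) = (1, -5, 4)
Step 2: (1, -5, 4) -> (-(4), -(1), -(-5)) = (-4, -1, 5)

Answer: -4 -1 5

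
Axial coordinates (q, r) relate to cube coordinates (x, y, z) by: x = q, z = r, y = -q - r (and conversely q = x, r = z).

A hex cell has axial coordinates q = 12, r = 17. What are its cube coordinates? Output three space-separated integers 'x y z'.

Answer: 12 -29 17

Derivation:
x = q = 12
z = r = 17
y = -x - z = -(12) - (17) = -29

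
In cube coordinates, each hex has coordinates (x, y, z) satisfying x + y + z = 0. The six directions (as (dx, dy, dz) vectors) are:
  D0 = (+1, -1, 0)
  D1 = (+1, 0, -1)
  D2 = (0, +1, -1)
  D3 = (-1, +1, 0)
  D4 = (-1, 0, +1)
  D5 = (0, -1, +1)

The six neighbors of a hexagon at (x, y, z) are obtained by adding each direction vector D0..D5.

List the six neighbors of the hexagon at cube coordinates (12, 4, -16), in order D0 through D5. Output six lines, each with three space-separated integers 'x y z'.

Center: (12, 4, -16). Add each direction:
  D0: (12, 4, -16) + (1, -1, 0) = (13, 3, -16)
  D1: (12, 4, -16) + (1, 0, -1) = (13, 4, -17)
  D2: (12, 4, -16) + (0, 1, -1) = (12, 5, -17)
  D3: (12, 4, -16) + (-1, 1, 0) = (11, 5, -16)
  D4: (12, 4, -16) + (-1, 0, 1) = (11, 4, -15)
  D5: (12, 4, -16) + (0, -1, 1) = (12, 3, -15)

Answer: 13 3 -16
13 4 -17
12 5 -17
11 5 -16
11 4 -15
12 3 -15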